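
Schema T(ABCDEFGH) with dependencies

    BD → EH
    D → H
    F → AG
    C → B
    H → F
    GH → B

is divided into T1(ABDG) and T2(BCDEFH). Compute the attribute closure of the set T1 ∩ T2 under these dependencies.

ABDEFGH

T1 ∩ T2 = {BD}.
BD → EH applies, adding EH
H → F applies, adding F
F → AG applies, adding AG
Closure: {ABDEFGH}.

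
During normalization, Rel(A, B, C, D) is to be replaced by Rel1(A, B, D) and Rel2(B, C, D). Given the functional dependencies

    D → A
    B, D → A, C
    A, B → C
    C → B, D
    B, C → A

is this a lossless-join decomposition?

Yes

Common attributes: Rel1 ∩ Rel2 = {B, D}.
Closure of {B, D}: D → A applies, adding A; B, D → A, C applies, adding C. So (B, D)⁺ = {A, B, C, D}.
This closure contains every attribute of Rel1, so Rel1 ∩ Rel2 → Rel1. The join is lossless.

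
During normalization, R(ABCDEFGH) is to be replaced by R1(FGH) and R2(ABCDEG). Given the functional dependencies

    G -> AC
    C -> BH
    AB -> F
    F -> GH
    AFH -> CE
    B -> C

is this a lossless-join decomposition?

Yes

Common attributes: R1 ∩ R2 = {G}.
Closure of {G}: G → AC applies, adding AC; C → BH applies, adding BH; AB → F applies, adding F; AFH → CE applies, adding E. So (G)⁺ = {ABCEFGH}.
This closure contains every attribute of R1, so R1 ∩ R2 → R1. The join is lossless.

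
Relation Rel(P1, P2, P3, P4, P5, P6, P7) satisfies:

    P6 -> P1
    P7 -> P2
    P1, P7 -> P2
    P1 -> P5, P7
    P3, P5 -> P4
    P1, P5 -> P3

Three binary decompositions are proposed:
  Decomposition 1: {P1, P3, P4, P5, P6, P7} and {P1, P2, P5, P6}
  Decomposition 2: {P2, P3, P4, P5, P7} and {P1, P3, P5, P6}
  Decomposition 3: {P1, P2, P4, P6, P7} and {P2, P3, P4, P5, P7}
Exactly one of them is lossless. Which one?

Decomposition 1

Decomposition 1: common = {P1, P5, P6}, closure = {P1, P2, P3, P4, P5, P6, P7} → lossless.
Decomposition 2: common = {P3, P5}, closure = {P3, P4, P5} → lossy.
Decomposition 3: common = {P2, P4, P7}, closure = {P2, P4, P7} → lossy.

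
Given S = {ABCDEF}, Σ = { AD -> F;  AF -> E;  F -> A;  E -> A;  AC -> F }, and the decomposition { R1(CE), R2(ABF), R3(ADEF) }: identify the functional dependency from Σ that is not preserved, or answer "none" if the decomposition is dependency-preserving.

AC -> F

Check AC → F: no single fragment contains all of {ACF}, and the restricted closure of {AC} across the fragments never reaches {F}.
AD → F is preserved.
AF → E is preserved.
F → A is preserved.
E → A is preserved.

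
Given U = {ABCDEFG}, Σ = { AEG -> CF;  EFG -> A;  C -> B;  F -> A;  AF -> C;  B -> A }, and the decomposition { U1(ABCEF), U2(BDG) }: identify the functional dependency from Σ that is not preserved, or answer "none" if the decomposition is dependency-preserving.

Check AEG → CF: no single fragment contains all of {ACEFG}, and the restricted closure of {AEG} across the fragments never reaches {CF}.
EFG → A is preserved.
C → B is preserved.
F → A is preserved.
AF → C is preserved.
B → A is preserved.

AEG -> CF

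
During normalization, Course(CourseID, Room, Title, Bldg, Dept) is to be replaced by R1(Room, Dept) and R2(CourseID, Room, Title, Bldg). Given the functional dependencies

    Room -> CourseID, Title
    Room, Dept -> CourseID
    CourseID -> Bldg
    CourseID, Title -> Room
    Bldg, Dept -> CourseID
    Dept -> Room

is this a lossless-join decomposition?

Common attributes: R1 ∩ R2 = {Room}.
Closure of {Room}: Room → CourseID, Title applies, adding CourseID, Title; CourseID → Bldg applies, adding Bldg. So (Room)⁺ = {CourseID, Room, Title, Bldg}.
This closure contains every attribute of R2, so R1 ∩ R2 → R2. The join is lossless.

Yes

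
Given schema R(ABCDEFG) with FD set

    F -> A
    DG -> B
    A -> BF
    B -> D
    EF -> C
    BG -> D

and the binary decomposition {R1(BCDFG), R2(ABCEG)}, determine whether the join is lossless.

Common attributes: R1 ∩ R2 = {BCG}.
Closure of {BCG}: B → D applies, adding D. So (BCG)⁺ = {BCDG}.
The closure contains neither all of R1 = {BCDFG} nor all of R2 = {ABCEG}, so the common attributes are not a superkey of either fragment. The join is lossy.

No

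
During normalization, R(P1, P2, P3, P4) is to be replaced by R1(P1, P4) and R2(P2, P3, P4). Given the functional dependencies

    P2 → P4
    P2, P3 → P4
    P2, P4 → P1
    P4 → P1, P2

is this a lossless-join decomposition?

Yes

Common attributes: R1 ∩ R2 = {P4}.
Closure of {P4}: P4 → P1, P2 applies, adding P1, P2. So (P4)⁺ = {P1, P2, P4}.
This closure contains every attribute of R1, so R1 ∩ R2 → R1. The join is lossless.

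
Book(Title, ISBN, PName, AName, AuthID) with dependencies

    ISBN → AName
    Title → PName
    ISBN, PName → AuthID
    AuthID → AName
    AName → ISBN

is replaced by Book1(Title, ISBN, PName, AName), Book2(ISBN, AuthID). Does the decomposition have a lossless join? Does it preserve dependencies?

Lossless test: (ISBN)⁺ = {ISBN, AName}, which is a superkey of neither fragment — lossy.
Dependency preservation: the restricted closure of {ISBN, PName} across the fragments never reaches {AuthID}, so ISBN, PName → AuthID cannot be enforced without a join — not preserved.

lossy and not dependency-preserving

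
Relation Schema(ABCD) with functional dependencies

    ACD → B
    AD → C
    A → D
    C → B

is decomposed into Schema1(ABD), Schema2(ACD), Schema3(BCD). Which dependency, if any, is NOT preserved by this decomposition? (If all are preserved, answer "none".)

ACD → B: restricted closure across fragments reaches B.
AD → C lies within Schema2.
A → D lies within Schema1.
C → B lies within Schema3.
Every dependency is enforceable on the fragments, so the decomposition is dependency-preserving.

none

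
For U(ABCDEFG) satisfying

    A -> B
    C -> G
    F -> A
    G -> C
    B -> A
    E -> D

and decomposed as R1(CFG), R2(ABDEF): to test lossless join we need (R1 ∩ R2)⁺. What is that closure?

R1 ∩ R2 = {F}.
F → A applies, adding A
A → B applies, adding B
Closure: {ABF}.

ABF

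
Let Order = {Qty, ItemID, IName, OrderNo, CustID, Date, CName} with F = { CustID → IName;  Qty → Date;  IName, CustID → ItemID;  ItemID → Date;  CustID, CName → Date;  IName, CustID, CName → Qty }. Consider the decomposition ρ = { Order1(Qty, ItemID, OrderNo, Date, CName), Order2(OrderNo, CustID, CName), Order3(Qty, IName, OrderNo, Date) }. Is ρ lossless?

No

Chase test. Columns are Qty, ItemID, IName, OrderNo, CustID, Date, CName; row i has aⱼ where attribute j ∈ Orderi, else bᵢⱼ.
Initial tableau (one row per fragment):
  row 1: a1 a2 b13 a4 b15 a6 a7
  row 2: b21 b22 b23 a4 a5 b26 a7
  row 3: a1 b32 a3 a4 b35 a6 b37
No row becomes fully distinguished — the join is lossy.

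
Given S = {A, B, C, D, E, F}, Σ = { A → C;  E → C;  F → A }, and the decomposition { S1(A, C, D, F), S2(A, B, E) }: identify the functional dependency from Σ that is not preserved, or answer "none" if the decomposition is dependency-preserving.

E → C

Check E → C: no single fragment contains all of {C, E}, and the restricted closure of {E} across the fragments never reaches {C}.
A → C is preserved.
F → A is preserved.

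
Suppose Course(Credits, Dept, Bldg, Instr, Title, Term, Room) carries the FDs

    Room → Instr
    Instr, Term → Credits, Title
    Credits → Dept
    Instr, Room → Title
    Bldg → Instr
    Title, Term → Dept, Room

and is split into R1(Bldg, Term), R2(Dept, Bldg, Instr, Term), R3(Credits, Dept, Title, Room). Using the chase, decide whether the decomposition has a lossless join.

No

Chase test. Columns are Credits, Dept, Bldg, Instr, Title, Term, Room; row i has aⱼ where attribute j ∈ Ri, else bᵢⱼ.
Initial tableau (one row per fragment):
  row 1: b11 b12 a3 b14 b15 a6 b17
  row 2: b21 a2 a3 a4 b25 a6 b27
  row 3: a1 a2 b33 b34 a5 b36 a7
Rows 1 and 2 agree on Bldg; apply Bldg→Instr and equate their Instr entries.
Rows 1 and 2 agree on Instr, Term; apply Instr, Term→Credits, Title and equate their Credits, Title entries.
Rows 1 and 2 agree on Credits; apply Credits→Dept and equate their Dept entries.
Rows 1 and 2 agree on Title, Term; apply Title, Term→Dept, Room and equate their Dept, Room entries.
No row becomes fully distinguished — the join is lossy.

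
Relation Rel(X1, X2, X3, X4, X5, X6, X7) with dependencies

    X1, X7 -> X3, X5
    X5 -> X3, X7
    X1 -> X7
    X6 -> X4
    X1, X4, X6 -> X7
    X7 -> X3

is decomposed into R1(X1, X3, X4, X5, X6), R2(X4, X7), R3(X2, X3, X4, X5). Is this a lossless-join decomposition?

Chase test. Columns are X1, X2, X3, X4, X5, X6, X7; row i has aⱼ where attribute j ∈ Ri, else bᵢⱼ.
Initial tableau (one row per fragment):
  row 1: a1 b12 a3 a4 a5 a6 b17
  row 2: b21 b22 b23 a4 b25 b26 a7
  row 3: b31 a2 a3 a4 a5 b36 b37
Rows 1 and 3 agree on X5; apply X5→X3, X7 and equate their X3, X7 entries.
No row becomes fully distinguished — the join is lossy.

No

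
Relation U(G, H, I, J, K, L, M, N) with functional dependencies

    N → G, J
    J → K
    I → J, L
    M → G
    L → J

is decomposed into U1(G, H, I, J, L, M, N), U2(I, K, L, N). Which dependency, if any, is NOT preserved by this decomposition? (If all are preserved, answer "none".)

J → K

Check J → K: no single fragment contains all of {J, K}, and the restricted closure of {J} across the fragments never reaches {K}.
N → G, J is preserved.
I → J, L is preserved.
M → G is preserved.
L → J is preserved.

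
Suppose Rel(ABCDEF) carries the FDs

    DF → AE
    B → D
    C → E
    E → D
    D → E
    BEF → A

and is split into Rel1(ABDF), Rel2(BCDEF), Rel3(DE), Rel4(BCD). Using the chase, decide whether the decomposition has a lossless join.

Chase test. Columns are ABCDEF; row i has aⱼ where attribute j ∈ Reli, else bᵢⱼ.
Initial tableau (one row per fragment):
  row 1: a1 a2 b13 a4 b15 a6
  row 2: b21 a2 a3 a4 a5 a6
  row 3: b31 b32 b33 a4 a5 b36
  row 4: b41 a2 a3 a4 b45 b46
Rows 1 and 2 agree on DF; apply DF→AE and equate their AE entries.
Rows 2 and 4 agree on C; apply C→E and equate their E entries.
Row 2 is now all distinguished symbols — the join is lossless.

Yes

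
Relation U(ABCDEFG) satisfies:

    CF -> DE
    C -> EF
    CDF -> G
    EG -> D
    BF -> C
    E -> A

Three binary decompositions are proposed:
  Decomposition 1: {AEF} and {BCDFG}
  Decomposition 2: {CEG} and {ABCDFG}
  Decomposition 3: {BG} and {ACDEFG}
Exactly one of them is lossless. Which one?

Decomposition 2

Decomposition 1: common = {F}, closure = {F} → lossy.
Decomposition 2: common = {CG}, closure = {ACDEFG} → lossless.
Decomposition 3: common = {G}, closure = {G} → lossy.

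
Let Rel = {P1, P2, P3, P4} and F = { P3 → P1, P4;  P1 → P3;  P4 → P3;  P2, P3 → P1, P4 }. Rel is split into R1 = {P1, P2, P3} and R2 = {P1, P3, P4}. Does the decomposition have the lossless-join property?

Common attributes: R1 ∩ R2 = {P1, P3}.
Closure of {P1, P3}: P3 → P1, P4 applies, adding P4. So (P1, P3)⁺ = {P1, P3, P4}.
This closure contains every attribute of R2, so R1 ∩ R2 → R2. The join is lossless.

Yes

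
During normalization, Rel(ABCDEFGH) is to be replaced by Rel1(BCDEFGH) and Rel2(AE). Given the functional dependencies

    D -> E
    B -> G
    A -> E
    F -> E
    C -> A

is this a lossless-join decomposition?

Common attributes: Rel1 ∩ Rel2 = {E}.
No dependency enlarges {E}, so (E)⁺ = {E}.
The closure contains neither all of Rel1 = {BCDEFGH} nor all of Rel2 = {AE}, so the common attributes are not a superkey of either fragment. The join is lossy.

No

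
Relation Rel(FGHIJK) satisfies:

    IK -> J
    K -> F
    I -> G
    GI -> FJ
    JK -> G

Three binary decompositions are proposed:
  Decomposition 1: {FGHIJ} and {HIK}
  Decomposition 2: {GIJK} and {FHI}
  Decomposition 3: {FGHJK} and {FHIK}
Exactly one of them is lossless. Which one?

Decomposition 1

Decomposition 1: common = {HI}, closure = {FGHIJ} → lossless.
Decomposition 2: common = {I}, closure = {FGIJ} → lossy.
Decomposition 3: common = {FHK}, closure = {FHK} → lossy.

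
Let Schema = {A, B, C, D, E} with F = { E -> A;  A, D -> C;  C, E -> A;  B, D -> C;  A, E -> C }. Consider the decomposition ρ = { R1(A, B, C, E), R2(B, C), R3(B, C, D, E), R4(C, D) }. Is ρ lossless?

Yes

Chase test. Columns are A, B, C, D, E; row i has aⱼ where attribute j ∈ Ri, else bᵢⱼ.
Initial tableau (one row per fragment):
  row 1: a1 a2 a3 b14 a5
  row 2: b21 a2 a3 b24 b25
  row 3: b31 a2 a3 a4 a5
  row 4: b41 b42 a3 a4 b45
Rows 1 and 3 agree on E; apply E→A and equate their A entries.
Row 3 is now all distinguished symbols — the join is lossless.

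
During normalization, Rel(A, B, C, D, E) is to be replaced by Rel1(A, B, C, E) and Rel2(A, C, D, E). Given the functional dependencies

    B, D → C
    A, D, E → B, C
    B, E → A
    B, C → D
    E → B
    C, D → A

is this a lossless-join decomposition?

Yes

Common attributes: Rel1 ∩ Rel2 = {A, C, E}.
Closure of {A, C, E}: E → B applies, adding B; B, C → D applies, adding D. So (A, C, E)⁺ = {A, B, C, D, E}.
This closure contains every attribute of Rel1, so Rel1 ∩ Rel2 → Rel1. The join is lossless.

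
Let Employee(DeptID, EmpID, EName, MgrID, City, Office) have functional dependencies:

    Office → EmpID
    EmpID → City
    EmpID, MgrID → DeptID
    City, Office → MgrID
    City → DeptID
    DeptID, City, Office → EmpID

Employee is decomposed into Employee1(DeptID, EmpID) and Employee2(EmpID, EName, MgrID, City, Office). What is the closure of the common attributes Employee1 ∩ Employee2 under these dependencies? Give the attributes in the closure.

Employee1 ∩ Employee2 = {EmpID}.
EmpID → City applies, adding City
City → DeptID applies, adding DeptID
Closure: {DeptID, EmpID, City}.

DeptID, EmpID, City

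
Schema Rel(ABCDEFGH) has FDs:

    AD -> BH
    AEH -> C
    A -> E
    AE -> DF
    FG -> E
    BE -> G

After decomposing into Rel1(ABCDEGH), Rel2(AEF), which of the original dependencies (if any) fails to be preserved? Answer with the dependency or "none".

Check FG → E: no single fragment contains all of {EFG}, and the restricted closure of {FG} across the fragments never reaches {E}.
AD → BH is preserved.
AEH → C is preserved.
A → E is preserved.
AE → DF is preserved.
BE → G is preserved.

FG -> E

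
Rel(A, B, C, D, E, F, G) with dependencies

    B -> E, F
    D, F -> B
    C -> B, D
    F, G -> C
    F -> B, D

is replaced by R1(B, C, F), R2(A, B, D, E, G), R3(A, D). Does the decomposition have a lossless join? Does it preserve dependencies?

lossy and not dependency-preserving

Lossless test (chase): Rows 1 and 2 agree on B; apply B→E, F and equate their E, F entries. Rows 1 and 2 agree on F; apply F→B, D and equate their B, D entries. No row becomes fully distinguished — the join is lossy.
Dependency preservation: the restricted closure of {F, G} across the fragments never reaches {C}, so F, G → C cannot be enforced without a join — not preserved.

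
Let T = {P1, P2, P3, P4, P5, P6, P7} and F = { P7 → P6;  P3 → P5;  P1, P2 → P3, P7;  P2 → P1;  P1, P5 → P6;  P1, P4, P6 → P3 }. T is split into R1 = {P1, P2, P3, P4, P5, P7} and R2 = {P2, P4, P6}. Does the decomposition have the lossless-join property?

Yes

Common attributes: R1 ∩ R2 = {P2, P4}.
Closure of {P2, P4}: P2 → P1 applies, adding P1; P1, P2 → P3, P7 applies, adding P3, P7; P7 → P6 applies, adding P6; P3 → P5 applies, adding P5. So (P2, P4)⁺ = {P1, P2, P3, P4, P5, P6, P7}.
This closure contains every attribute of R1, so R1 ∩ R2 → R1. The join is lossless.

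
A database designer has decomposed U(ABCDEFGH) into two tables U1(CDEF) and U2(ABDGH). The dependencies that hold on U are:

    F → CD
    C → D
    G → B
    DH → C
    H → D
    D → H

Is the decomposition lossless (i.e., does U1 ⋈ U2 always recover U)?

Common attributes: U1 ∩ U2 = {D}.
Closure of {D}: D → H applies, adding H; DH → C applies, adding C. So (D)⁺ = {CDH}.
The closure contains neither all of U1 = {CDEF} nor all of U2 = {ABDGH}, so the common attributes are not a superkey of either fragment. The join is lossy.

No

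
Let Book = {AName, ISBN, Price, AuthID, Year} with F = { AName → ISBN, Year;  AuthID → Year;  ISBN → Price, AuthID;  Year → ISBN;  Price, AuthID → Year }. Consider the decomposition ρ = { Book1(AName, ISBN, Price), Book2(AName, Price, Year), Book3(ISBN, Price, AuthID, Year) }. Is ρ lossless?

Yes

Chase test. Columns are AName, ISBN, Price, AuthID, Year; row i has aⱼ where attribute j ∈ Booki, else bᵢⱼ.
Initial tableau (one row per fragment):
  row 1: a1 a2 a3 b14 b15
  row 2: a1 b22 a3 b24 a5
  row 3: b31 a2 a3 a4 a5
Rows 1 and 2 agree on AName; apply AName→ISBN, Year and equate their ISBN, Year entries.
Rows 1 and 2 agree on ISBN; apply ISBN→Price, AuthID and equate their Price, AuthID entries.
Rows 1 and 3 agree on ISBN; apply ISBN→Price, AuthID and equate their Price, AuthID entries.
Row 1 is now all distinguished symbols — the join is lossless.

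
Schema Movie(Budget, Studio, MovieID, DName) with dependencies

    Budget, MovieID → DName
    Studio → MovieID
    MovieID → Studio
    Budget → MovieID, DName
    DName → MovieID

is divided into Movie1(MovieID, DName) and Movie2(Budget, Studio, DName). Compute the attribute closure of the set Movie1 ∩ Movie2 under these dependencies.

Studio, MovieID, DName

Movie1 ∩ Movie2 = {DName}.
DName → MovieID applies, adding MovieID
MovieID → Studio applies, adding Studio
Closure: {Studio, MovieID, DName}.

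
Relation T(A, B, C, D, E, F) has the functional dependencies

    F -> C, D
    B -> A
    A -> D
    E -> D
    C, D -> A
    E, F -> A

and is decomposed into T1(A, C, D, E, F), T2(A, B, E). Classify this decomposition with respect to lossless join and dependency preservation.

lossy but dependency-preserving

Lossless test: (A, E)⁺ = {A, D, E}, which is a superkey of neither fragment — lossy.
Dependency preservation: every FD's attributes lie within a single fragment, so each can be enforced locally — preserved.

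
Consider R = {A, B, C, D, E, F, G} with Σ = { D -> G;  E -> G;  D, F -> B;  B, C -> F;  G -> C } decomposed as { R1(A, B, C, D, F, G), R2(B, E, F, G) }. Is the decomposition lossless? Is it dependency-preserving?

lossy but dependency-preserving

Lossless test: (B, F, G)⁺ = {B, C, F, G}, which is a superkey of neither fragment — lossy.
Dependency preservation: every FD's attributes lie within a single fragment, so each can be enforced locally — preserved.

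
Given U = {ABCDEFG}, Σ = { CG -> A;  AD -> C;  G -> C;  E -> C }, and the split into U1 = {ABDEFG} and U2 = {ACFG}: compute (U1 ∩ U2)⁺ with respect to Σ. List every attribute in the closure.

ACFG

U1 ∩ U2 = {AFG}.
G → C applies, adding C
Closure: {ACFG}.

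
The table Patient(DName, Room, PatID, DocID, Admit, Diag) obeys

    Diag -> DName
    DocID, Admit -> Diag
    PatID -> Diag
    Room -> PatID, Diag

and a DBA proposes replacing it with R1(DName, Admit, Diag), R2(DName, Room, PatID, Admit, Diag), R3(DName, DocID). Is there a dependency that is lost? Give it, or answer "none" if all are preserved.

DocID, Admit -> Diag

Check DocID, Admit → Diag: no single fragment contains all of {DocID, Admit, Diag}, and the restricted closure of {DocID, Admit} across the fragments never reaches {Diag}.
Diag → DName is preserved.
PatID → Diag is preserved.
Room → PatID, Diag is preserved.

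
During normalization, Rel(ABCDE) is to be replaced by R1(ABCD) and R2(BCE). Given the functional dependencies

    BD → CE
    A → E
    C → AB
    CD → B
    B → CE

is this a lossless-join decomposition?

Common attributes: R1 ∩ R2 = {BC}.
Closure of {BC}: C → AB applies, adding A; B → CE applies, adding E. So (BC)⁺ = {ABCE}.
This closure contains every attribute of R2, so R1 ∩ R2 → R2. The join is lossless.

Yes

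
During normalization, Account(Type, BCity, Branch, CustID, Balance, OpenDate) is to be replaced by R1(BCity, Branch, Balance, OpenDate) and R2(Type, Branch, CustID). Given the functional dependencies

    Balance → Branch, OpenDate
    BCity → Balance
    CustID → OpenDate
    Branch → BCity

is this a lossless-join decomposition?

Yes

Common attributes: R1 ∩ R2 = {Branch}.
Closure of {Branch}: Branch → BCity applies, adding BCity; BCity → Balance applies, adding Balance; Balance → Branch, OpenDate applies, adding OpenDate. So (Branch)⁺ = {BCity, Branch, Balance, OpenDate}.
This closure contains every attribute of R1, so R1 ∩ R2 → R1. The join is lossless.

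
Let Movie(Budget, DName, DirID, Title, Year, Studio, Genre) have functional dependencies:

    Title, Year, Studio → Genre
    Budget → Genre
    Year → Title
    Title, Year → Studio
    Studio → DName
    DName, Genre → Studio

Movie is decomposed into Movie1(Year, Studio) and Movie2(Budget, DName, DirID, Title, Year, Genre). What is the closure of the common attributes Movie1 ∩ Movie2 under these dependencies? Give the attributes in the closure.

DName, Title, Year, Studio, Genre

Movie1 ∩ Movie2 = {Year}.
Year → Title applies, adding Title
Title, Year → Studio applies, adding Studio
Studio → DName applies, adding DName
Title, Year, Studio → Genre applies, adding Genre
Closure: {DName, Title, Year, Studio, Genre}.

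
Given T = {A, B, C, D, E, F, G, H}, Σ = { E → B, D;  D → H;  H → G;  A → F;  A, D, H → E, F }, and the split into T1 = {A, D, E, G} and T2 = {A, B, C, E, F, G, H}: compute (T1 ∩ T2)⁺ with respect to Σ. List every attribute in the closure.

A, B, D, E, F, G, H

T1 ∩ T2 = {A, E, G}.
E → B, D applies, adding B, D
D → H applies, adding H
A → F applies, adding F
Closure: {A, B, D, E, F, G, H}.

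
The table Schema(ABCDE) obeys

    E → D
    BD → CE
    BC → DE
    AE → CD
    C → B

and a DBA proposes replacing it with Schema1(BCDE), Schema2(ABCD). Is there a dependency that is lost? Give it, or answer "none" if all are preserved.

AE → CD

Check AE → CD: no single fragment contains all of {ACDE}, and the restricted closure of {AE} across the fragments never reaches {CD}.
E → D is preserved.
BD → CE is preserved.
BC → DE is preserved.
C → B is preserved.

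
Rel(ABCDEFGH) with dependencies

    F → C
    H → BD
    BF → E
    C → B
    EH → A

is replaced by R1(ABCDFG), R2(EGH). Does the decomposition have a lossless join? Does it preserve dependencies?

Lossless test: (G)⁺ = {G}, which is a superkey of neither fragment — lossy.
Dependency preservation: the restricted closure of {H} across the fragments never reaches {BD}, so H → BD cannot be enforced without a join — not preserved.

lossy and not dependency-preserving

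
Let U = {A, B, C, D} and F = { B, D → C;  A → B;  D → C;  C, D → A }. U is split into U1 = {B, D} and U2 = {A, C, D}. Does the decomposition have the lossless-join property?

Common attributes: U1 ∩ U2 = {D}.
Closure of {D}: D → C applies, adding C; C, D → A applies, adding A; A → B applies, adding B. So (D)⁺ = {A, B, C, D}.
This closure contains every attribute of U1, so U1 ∩ U2 → U1. The join is lossless.

Yes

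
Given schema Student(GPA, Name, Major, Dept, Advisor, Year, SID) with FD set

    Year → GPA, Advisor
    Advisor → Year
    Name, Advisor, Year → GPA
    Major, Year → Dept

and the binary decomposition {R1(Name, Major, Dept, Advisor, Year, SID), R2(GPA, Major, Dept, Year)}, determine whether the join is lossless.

Common attributes: R1 ∩ R2 = {Major, Dept, Year}.
Closure of {Major, Dept, Year}: Year → GPA, Advisor applies, adding GPA, Advisor. So (Major, Dept, Year)⁺ = {GPA, Major, Dept, Advisor, Year}.
This closure contains every attribute of R2, so R1 ∩ R2 → R2. The join is lossless.

Yes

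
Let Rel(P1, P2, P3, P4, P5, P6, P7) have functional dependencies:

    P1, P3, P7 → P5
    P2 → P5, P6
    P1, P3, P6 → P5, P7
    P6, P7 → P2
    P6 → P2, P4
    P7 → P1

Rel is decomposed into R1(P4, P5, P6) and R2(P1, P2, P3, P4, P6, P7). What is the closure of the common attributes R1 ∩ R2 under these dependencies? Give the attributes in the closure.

P2, P4, P5, P6

R1 ∩ R2 = {P4, P6}.
P6 → P2, P4 applies, adding P2
P2 → P5, P6 applies, adding P5
Closure: {P2, P4, P5, P6}.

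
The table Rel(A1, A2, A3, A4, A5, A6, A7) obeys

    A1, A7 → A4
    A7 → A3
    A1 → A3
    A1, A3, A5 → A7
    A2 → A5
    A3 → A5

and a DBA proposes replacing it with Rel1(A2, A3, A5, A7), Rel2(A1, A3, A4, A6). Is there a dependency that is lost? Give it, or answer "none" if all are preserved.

A1, A3, A5 → A7

Check A1, A3, A5 → A7: no single fragment contains all of {A1, A3, A5, A7}, and the restricted closure of {A1, A3, A5} across the fragments never reaches {A7}.
A1, A7 → A4 is preserved.
A7 → A3 is preserved.
A1 → A3 is preserved.
A2 → A5 is preserved.
A3 → A5 is preserved.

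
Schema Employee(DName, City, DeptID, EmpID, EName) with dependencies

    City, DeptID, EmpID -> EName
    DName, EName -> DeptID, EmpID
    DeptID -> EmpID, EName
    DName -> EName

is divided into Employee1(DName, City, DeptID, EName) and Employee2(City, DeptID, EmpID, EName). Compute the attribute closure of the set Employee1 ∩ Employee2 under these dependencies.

City, DeptID, EmpID, EName

Employee1 ∩ Employee2 = {City, DeptID, EName}.
DeptID → EmpID, EName applies, adding EmpID
Closure: {City, DeptID, EmpID, EName}.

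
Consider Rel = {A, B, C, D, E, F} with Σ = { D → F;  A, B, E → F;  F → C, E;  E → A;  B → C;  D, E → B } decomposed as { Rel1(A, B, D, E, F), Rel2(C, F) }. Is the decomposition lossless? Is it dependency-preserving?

Lossless test: (F)⁺ = {A, C, E, F}, which contains all of one fragment — lossless.
Dependency preservation: the restricted closure of {B} across the fragments never reaches {C}, so B → C cannot be enforced without a join — not preserved.

lossless but not dependency-preserving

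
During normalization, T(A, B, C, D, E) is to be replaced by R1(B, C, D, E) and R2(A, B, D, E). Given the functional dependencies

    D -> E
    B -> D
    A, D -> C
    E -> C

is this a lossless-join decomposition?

Yes

Common attributes: R1 ∩ R2 = {B, D, E}.
Closure of {B, D, E}: E → C applies, adding C. So (B, D, E)⁺ = {B, C, D, E}.
This closure contains every attribute of R1, so R1 ∩ R2 → R1. The join is lossless.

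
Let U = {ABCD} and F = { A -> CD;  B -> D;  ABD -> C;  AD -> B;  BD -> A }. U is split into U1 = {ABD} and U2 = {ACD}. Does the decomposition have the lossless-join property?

Yes

Common attributes: U1 ∩ U2 = {AD}.
Closure of {AD}: A → CD applies, adding C; AD → B applies, adding B. So (AD)⁺ = {ABCD}.
This closure contains every attribute of U1, so U1 ∩ U2 → U1. The join is lossless.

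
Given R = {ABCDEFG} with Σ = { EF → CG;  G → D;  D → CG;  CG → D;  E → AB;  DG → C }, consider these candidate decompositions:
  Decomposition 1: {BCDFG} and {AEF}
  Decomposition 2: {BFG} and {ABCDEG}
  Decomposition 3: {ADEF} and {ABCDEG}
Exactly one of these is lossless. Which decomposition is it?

Decomposition 1: common = {F}, closure = {F} → lossy.
Decomposition 2: common = {BG}, closure = {BCDG} → lossy.
Decomposition 3: common = {ADE}, closure = {ABCDEG} → lossless.

Decomposition 3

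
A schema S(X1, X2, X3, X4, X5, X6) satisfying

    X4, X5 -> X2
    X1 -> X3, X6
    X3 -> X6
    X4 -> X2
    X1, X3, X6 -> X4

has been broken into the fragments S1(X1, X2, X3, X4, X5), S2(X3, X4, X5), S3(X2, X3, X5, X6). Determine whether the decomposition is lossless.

Chase test. Columns are X1, X2, X3, X4, X5, X6; row i has aⱼ where attribute j ∈ Si, else bᵢⱼ.
Initial tableau (one row per fragment):
  row 1: a1 a2 a3 a4 a5 b16
  row 2: b21 b22 a3 a4 a5 b26
  row 3: b31 a2 a3 b34 a5 a6
Rows 1 and 2 agree on X4, X5; apply X4, X5→X2 and equate their X2 entries.
Rows 1 and 2 agree on X3; apply X3→X6 and equate their X6 entries.
Rows 1 and 3 agree on X3; apply X3→X6 and equate their X6 entries.
Row 1 is now all distinguished symbols — the join is lossless.

Yes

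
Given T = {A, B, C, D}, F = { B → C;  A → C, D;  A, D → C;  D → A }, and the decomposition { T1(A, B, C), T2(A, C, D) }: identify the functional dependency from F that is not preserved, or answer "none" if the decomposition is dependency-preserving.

B → C lies within T1.
A → C, D lies within T2.
A, D → C lies within T2.
D → A lies within T2.
Every dependency is enforceable on the fragments, so the decomposition is dependency-preserving.

none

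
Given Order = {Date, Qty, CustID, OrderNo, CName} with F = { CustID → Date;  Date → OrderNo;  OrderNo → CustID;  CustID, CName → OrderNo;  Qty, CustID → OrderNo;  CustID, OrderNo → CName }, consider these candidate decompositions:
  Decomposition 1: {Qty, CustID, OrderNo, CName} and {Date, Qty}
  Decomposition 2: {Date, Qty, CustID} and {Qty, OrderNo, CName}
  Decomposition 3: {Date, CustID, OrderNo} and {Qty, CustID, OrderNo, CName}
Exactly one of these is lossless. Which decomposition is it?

Decomposition 1: common = {Qty}, closure = {Qty} → lossy.
Decomposition 2: common = {Qty}, closure = {Qty} → lossy.
Decomposition 3: common = {CustID, OrderNo}, closure = {Date, CustID, OrderNo, CName} → lossless.

Decomposition 3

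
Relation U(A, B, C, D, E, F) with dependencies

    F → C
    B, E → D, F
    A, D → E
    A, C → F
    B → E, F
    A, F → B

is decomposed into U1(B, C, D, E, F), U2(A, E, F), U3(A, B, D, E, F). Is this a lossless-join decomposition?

Yes

Chase test. Columns are A, B, C, D, E, F; row i has aⱼ where attribute j ∈ Ui, else bᵢⱼ.
Initial tableau (one row per fragment):
  row 1: b11 a2 a3 a4 a5 a6
  row 2: a1 b22 b23 b24 a5 a6
  row 3: a1 a2 b33 a4 a5 a6
Rows 1 and 2 agree on F; apply F→C and equate their C entries.
Rows 1 and 3 agree on F; apply F→C and equate their C entries.
Rows 2 and 3 agree on A, F; apply A, F→B and equate their B entries.
Rows 1 and 2 agree on B, E; apply B, E→D, F and equate their D, F entries.
Row 2 is now all distinguished symbols — the join is lossless.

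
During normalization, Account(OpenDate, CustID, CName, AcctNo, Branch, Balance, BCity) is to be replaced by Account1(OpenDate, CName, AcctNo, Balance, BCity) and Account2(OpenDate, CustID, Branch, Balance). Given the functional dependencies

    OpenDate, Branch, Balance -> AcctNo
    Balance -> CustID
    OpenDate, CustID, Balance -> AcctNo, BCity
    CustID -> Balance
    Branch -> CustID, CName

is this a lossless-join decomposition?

No

Common attributes: Account1 ∩ Account2 = {OpenDate, Balance}.
Closure of {OpenDate, Balance}: Balance → CustID applies, adding CustID; OpenDate, CustID, Balance → AcctNo, BCity applies, adding AcctNo, BCity. So (OpenDate, Balance)⁺ = {OpenDate, CustID, AcctNo, Balance, BCity}.
The closure contains neither all of Account1 = {OpenDate, CName, AcctNo, Balance, BCity} nor all of Account2 = {OpenDate, CustID, Branch, Balance}, so the common attributes are not a superkey of either fragment. The join is lossy.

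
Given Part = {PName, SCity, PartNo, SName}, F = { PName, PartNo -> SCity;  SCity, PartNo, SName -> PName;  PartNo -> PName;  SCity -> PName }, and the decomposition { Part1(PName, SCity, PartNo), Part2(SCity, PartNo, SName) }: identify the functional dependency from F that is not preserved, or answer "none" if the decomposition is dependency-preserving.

none

PName, PartNo → SCity lies within Part1.
SCity, PartNo, SName → PName: restricted closure across fragments reaches PName.
PartNo → PName lies within Part1.
SCity → PName lies within Part1.
Every dependency is enforceable on the fragments, so the decomposition is dependency-preserving.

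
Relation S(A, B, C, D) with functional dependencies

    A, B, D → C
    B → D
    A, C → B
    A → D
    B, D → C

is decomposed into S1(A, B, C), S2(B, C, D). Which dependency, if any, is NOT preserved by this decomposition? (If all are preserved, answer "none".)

Check A → D: no single fragment contains all of {A, D}, and the restricted closure of {A} across the fragments never reaches {D}.
A, B, D → C is preserved.
B → D is preserved.
A, C → B is preserved.
B, D → C is preserved.

A → D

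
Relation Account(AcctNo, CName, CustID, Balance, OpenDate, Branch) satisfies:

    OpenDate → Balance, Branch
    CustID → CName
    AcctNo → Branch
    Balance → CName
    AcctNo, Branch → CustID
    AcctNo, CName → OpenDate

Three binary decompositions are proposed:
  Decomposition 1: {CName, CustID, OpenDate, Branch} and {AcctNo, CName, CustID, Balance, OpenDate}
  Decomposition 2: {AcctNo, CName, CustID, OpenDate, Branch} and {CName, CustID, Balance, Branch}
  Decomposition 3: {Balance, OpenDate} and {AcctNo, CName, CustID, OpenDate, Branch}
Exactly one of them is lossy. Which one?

Decomposition 1: common = {CName, CustID, OpenDate}, closure = {CName, CustID, Balance, OpenDate, Branch} → lossless.
Decomposition 2: common = {CName, CustID, Branch}, closure = {CName, CustID, Branch} → lossy.
Decomposition 3: common = {OpenDate}, closure = {CName, Balance, OpenDate, Branch} → lossless.

Decomposition 2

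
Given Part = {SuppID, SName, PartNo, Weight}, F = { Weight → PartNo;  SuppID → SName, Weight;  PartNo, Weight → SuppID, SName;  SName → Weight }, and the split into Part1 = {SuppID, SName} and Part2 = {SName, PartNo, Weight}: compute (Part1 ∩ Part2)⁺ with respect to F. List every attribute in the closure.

Part1 ∩ Part2 = {SName}.
SName → Weight applies, adding Weight
Weight → PartNo applies, adding PartNo
PartNo, Weight → SuppID, SName applies, adding SuppID
Closure: {SuppID, SName, PartNo, Weight}.

SuppID, SName, PartNo, Weight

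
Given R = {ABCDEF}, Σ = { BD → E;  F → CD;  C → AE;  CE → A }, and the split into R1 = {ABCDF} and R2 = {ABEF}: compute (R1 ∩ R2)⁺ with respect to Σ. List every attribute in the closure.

ABCDEF

R1 ∩ R2 = {ABF}.
F → CD applies, adding CD
C → AE applies, adding E
Closure: {ABCDEF}.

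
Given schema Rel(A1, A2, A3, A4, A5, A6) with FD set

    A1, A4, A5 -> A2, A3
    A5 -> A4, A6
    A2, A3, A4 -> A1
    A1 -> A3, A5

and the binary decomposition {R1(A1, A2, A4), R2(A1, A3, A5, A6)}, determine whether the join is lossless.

Yes

Common attributes: R1 ∩ R2 = {A1}.
Closure of {A1}: A1 → A3, A5 applies, adding A3, A5; A5 → A4, A6 applies, adding A4, A6; A1, A4, A5 → A2, A3 applies, adding A2. So (A1)⁺ = {A1, A2, A3, A4, A5, A6}.
This closure contains every attribute of R1, so R1 ∩ R2 → R1. The join is lossless.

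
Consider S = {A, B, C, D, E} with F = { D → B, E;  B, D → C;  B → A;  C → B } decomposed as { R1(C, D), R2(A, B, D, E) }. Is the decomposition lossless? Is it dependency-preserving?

Lossless test: (D)⁺ = {A, B, C, D, E}, which contains all of one fragment — lossless.
Dependency preservation: the restricted closure of {C} across the fragments never reaches {B}, so C → B cannot be enforced without a join — not preserved.

lossless but not dependency-preserving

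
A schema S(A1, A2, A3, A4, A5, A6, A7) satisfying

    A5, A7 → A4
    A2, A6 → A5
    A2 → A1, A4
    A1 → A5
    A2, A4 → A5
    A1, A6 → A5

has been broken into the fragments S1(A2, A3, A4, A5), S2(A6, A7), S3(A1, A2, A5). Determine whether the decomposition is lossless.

Chase test. Columns are A1, A2, A3, A4, A5, A6, A7; row i has aⱼ where attribute j ∈ Si, else bᵢⱼ.
Initial tableau (one row per fragment):
  row 1: b11 a2 a3 a4 a5 b16 b17
  row 2: b21 b22 b23 b24 b25 a6 a7
  row 3: a1 a2 b33 b34 a5 b36 b37
Rows 1 and 3 agree on A2; apply A2→A1, A4 and equate their A1, A4 entries.
No row becomes fully distinguished — the join is lossy.

No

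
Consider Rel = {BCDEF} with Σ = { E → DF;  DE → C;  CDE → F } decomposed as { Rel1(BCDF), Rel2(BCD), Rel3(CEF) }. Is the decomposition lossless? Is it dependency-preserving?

Lossless test (chase): applying each FD to every pair of rows produces no changes in the tableau, so no row becomes fully distinguished — the join is lossy.
Dependency preservation: the restricted closure of {E} across the fragments never reaches {DF}, so E → DF cannot be enforced without a join — not preserved.

lossy and not dependency-preserving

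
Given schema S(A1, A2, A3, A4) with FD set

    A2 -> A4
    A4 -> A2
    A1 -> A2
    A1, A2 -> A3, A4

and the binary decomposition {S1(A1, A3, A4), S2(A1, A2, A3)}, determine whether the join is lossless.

Yes

Common attributes: S1 ∩ S2 = {A1, A3}.
Closure of {A1, A3}: A1 → A2 applies, adding A2; A1, A2 → A3, A4 applies, adding A4. So (A1, A3)⁺ = {A1, A2, A3, A4}.
This closure contains every attribute of S1, so S1 ∩ S2 → S1. The join is lossless.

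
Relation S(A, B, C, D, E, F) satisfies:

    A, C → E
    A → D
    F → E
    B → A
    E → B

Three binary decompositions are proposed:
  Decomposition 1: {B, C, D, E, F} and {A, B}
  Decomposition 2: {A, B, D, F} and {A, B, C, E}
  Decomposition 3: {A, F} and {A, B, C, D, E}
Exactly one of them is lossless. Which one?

Decomposition 1: common = {B}, closure = {A, B, D} → lossless.
Decomposition 2: common = {A, B}, closure = {A, B, D} → lossy.
Decomposition 3: common = {A}, closure = {A, D} → lossy.

Decomposition 1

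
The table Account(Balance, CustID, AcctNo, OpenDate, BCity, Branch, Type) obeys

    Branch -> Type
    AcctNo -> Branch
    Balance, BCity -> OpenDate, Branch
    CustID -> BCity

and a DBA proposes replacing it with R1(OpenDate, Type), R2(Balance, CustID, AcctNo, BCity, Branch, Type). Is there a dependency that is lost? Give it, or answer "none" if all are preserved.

Balance, BCity -> OpenDate, Branch

Check Balance, BCity → OpenDate, Branch: no single fragment contains all of {Balance, OpenDate, BCity, Branch}, and the restricted closure of {Balance, BCity} across the fragments never reaches {OpenDate, Branch}.
Branch → Type is preserved.
AcctNo → Branch is preserved.
CustID → BCity is preserved.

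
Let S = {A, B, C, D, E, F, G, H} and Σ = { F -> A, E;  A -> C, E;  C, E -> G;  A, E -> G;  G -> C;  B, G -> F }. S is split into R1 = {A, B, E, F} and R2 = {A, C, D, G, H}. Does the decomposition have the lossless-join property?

Common attributes: R1 ∩ R2 = {A}.
Closure of {A}: A → C, E applies, adding C, E; C, E → G applies, adding G. So (A)⁺ = {A, C, E, G}.
The closure contains neither all of R1 = {A, B, E, F} nor all of R2 = {A, C, D, G, H}, so the common attributes are not a superkey of either fragment. The join is lossy.

No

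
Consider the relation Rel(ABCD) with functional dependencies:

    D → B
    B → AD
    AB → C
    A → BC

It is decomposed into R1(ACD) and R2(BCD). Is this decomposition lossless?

Common attributes: R1 ∩ R2 = {CD}.
Closure of {CD}: D → B applies, adding B; B → AD applies, adding A. So (CD)⁺ = {ABCD}.
This closure contains every attribute of R1, so R1 ∩ R2 → R1. The join is lossless.

Yes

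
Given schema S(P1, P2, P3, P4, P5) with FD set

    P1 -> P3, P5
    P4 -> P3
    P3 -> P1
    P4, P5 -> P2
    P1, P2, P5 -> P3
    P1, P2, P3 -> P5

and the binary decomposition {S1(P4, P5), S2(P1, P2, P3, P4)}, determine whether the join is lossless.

Common attributes: S1 ∩ S2 = {P4}.
Closure of {P4}: P4 → P3 applies, adding P3; P3 → P1 applies, adding P1; P1 → P3, P5 applies, adding P5; P4, P5 → P2 applies, adding P2. So (P4)⁺ = {P1, P2, P3, P4, P5}.
This closure contains every attribute of S1, so S1 ∩ S2 → S1. The join is lossless.

Yes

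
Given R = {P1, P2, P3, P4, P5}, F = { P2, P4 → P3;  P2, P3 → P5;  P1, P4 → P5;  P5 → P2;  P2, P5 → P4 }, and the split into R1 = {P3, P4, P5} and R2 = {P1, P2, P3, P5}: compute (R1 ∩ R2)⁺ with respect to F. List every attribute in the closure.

P2, P3, P4, P5

R1 ∩ R2 = {P3, P5}.
P5 → P2 applies, adding P2
P2, P5 → P4 applies, adding P4
Closure: {P2, P3, P4, P5}.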